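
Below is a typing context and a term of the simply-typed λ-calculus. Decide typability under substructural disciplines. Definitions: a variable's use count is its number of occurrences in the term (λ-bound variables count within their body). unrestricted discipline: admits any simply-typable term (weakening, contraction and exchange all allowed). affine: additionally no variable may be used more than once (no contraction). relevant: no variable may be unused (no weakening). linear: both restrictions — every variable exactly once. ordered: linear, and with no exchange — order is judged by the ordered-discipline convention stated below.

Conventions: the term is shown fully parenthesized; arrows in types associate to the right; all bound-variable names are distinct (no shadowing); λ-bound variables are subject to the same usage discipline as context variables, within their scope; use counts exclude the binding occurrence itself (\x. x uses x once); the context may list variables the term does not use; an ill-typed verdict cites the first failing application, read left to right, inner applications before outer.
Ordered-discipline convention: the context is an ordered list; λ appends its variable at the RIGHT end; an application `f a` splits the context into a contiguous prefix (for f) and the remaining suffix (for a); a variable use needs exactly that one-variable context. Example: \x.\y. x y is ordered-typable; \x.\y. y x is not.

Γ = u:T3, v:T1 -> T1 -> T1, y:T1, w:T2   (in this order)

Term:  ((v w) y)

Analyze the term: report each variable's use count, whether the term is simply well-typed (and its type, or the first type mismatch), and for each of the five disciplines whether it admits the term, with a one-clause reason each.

use counts: u ×0; v ×1; y ×1; w ×1
left-to-right use order: v, w, y
typing: ill-typed: an application expects T1 but receives T2
ordered: ✗, fails simple typing
linear: ✗, a type mismatch blocks all five
affine: ✗, the type mismatch rejects it
relevant: ✗, not simply typable
unrestricted: ✗, fails simple typing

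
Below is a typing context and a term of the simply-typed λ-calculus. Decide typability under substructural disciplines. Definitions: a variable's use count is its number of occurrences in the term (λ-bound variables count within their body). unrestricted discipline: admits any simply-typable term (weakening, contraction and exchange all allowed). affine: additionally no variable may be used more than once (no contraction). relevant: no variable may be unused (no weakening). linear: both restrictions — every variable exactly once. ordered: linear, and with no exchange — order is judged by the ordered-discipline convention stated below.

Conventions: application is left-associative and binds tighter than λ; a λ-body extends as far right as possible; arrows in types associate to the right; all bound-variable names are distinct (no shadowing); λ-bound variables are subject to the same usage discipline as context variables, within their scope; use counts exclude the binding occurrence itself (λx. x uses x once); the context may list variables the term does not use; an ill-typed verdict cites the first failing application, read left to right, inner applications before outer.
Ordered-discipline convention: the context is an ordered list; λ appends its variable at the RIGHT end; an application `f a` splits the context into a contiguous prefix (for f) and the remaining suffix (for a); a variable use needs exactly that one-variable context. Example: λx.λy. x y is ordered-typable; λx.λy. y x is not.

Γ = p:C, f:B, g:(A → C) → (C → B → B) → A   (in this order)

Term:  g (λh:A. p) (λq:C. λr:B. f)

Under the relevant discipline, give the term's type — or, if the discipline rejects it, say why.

not well-typed under relevant — needs weakening: h, q, r unused
variable uses: p=1, f=1, g=1, h (bound)=0, q (bound)=0, r (bound)=0
left-to-right use order: g, p, f
typing: well-typed at A
per-discipline verdicts: ordered ✗; linear ✗; affine ✓; relevant ✗; unrestricted ✓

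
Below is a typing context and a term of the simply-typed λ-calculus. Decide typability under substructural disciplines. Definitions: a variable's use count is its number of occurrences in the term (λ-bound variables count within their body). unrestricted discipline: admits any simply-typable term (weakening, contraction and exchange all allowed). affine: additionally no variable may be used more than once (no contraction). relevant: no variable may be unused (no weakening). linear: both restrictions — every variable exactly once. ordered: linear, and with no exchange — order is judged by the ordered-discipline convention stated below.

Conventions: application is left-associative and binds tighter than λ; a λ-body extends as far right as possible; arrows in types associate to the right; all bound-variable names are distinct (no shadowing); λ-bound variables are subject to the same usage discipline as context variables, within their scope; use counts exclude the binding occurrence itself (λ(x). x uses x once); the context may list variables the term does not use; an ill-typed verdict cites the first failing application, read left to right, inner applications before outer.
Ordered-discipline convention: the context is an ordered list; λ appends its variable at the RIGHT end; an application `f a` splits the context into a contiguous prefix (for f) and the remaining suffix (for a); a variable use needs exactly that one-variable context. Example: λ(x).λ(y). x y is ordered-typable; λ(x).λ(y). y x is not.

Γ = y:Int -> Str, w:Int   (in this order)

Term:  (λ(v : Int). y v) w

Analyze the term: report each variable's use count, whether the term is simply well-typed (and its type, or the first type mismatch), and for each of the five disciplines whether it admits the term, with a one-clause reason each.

variable uses: y=1; w=1; v [bound]=1
order of uses: y, v, w
typing: well-typed at Str
ordered: ✓ — y, w, v once each; derivable with no W/C/E
linear: ✓ — single use per variable (y, w, v)
affine: ✓ — at most one use each (y, w, v)
relevant: ✓ — none of y, w, v goes unused
unrestricted: ✓ — well-typed at Str; no restrictions here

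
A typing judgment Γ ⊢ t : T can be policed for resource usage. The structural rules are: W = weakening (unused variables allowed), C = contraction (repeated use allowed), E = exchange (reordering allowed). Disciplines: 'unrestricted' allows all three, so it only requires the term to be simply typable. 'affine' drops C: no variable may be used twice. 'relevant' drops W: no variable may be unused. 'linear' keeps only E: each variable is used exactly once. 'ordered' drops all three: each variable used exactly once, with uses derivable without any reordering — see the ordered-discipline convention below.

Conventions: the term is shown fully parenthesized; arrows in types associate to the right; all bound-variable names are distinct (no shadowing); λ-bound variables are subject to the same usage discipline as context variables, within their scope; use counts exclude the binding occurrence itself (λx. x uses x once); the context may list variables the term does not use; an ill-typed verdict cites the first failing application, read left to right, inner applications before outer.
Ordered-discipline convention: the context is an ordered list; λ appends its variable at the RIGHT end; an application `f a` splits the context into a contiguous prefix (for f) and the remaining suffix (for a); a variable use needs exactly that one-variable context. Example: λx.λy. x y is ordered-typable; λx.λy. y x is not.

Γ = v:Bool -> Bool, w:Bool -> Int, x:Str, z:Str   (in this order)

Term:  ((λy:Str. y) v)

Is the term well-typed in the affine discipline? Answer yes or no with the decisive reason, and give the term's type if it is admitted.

no — the type mismatch rejects it
use counts: v: 1×; w: 0×; x: 0×; z: 0×; y (bound): 1×
order of uses: y, v
typing: ill-typed: an application expects Str but receives Bool -> Bool
across the five disciplines: ordered ✗ · linear ✗ · affine ✗ · relevant ✗ · unrestricted ✗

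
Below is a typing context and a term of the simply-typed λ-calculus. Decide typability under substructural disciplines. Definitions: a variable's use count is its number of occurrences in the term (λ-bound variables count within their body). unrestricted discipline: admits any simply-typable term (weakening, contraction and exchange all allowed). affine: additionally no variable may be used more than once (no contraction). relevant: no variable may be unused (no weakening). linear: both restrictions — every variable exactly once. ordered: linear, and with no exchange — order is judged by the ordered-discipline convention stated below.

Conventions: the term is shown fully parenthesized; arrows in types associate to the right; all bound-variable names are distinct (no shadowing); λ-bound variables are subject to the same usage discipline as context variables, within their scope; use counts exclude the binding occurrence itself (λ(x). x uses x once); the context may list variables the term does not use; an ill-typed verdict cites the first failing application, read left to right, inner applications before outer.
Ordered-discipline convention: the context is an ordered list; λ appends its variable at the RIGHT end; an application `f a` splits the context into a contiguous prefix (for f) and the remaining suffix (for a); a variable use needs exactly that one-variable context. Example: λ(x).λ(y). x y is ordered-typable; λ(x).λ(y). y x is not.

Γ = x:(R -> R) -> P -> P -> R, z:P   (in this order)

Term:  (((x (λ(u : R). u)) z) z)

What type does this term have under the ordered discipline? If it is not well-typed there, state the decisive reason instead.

not well-typed under ordered — uses contraction: z ×2
usage: x=1; z=2; u (bound)=1
order of uses: x, u, z, z
typing: the term checks, with type R
summary: ordered ✗ · linear ✗ · affine ✗ · relevant ✓ · unrestricted ✓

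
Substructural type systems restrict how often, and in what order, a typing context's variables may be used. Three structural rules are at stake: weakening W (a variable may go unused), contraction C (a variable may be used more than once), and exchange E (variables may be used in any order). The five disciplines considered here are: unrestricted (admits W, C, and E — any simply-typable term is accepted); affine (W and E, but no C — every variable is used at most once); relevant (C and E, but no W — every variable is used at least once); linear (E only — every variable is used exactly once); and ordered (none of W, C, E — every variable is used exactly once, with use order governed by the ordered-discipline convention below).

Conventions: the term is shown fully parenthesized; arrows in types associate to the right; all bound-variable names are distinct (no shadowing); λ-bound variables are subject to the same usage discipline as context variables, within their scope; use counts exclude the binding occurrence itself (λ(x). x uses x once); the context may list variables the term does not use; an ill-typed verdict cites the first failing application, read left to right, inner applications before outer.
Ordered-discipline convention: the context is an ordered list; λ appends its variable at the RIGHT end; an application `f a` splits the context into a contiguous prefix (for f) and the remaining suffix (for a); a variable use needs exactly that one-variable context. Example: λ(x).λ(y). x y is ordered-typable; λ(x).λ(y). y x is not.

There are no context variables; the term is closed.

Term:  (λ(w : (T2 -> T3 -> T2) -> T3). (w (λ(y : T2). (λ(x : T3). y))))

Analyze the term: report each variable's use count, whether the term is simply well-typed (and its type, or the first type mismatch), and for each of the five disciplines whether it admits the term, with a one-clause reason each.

counts: w (λ-bound): 1; y (λ-bound): 1; x (λ-bound): 0
uses in reading order: w, y
typing: ✓ — ((T2 -> T3 -> T2) -> T3) -> T3
ordered: ✗, needs weakening: x unused
linear: ✗, needs weakening: x unused
affine: ✓, no duplicate uses among w, y, x
relevant: ✗, needs weakening: x unused
unrestricted: ✓, typability at ((T2 -> T3 -> T2) -> T3) -> T3 is all that's needed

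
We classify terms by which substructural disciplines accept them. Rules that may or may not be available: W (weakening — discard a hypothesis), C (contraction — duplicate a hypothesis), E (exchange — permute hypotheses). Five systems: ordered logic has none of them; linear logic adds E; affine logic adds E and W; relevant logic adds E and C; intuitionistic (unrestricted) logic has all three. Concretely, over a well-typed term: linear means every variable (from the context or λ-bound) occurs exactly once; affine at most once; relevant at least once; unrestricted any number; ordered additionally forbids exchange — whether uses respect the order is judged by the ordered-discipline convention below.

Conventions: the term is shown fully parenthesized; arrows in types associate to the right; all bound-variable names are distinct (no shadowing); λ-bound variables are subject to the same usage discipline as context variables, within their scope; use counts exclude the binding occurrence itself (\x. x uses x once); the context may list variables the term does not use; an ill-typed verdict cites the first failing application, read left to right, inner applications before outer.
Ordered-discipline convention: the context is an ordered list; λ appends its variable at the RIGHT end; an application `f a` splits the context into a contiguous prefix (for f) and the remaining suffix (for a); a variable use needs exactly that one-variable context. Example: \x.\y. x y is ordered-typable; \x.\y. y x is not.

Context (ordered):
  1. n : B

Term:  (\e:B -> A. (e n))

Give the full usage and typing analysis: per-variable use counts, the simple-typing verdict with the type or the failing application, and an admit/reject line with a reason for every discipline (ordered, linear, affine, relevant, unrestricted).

variable uses: n ×1, e (λ-bound) ×1
use order (left to right): e, n
typing: the term checks, with type (B -> A) -> A
ordered ✗ (no ordered split (uses run e, n))
linear ✓ (exactly-once usage across n, e)
affine ✓ (at most one use each (n, e))
relevant ✓ (at least one use each (n, e))
unrestricted ✓ (typability at (B -> A) -> A is all that's needed)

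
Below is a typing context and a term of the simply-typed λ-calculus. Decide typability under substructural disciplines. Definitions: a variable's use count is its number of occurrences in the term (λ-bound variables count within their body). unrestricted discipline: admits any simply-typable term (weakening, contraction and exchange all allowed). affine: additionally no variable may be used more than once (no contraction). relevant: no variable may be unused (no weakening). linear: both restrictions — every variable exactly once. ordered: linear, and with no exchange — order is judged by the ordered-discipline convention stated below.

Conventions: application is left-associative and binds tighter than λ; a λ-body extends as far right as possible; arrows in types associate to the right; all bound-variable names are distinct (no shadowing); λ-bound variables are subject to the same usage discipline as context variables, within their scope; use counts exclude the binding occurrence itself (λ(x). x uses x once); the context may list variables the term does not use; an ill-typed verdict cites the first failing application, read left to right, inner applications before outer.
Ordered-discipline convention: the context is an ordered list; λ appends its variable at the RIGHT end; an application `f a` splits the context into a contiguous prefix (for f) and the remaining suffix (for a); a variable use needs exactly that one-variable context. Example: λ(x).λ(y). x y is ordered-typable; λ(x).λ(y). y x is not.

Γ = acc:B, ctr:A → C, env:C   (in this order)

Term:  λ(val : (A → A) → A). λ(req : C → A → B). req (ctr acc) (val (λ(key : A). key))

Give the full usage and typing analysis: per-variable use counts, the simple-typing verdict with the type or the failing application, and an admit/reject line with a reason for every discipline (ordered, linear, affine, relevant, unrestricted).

variable uses: acc=1; ctr=1; env=0; val (λ-bound)=1; req (λ-bound)=1; key (λ-bound)=1
order of uses: req, ctr, acc, val, key
typing: ill-typed: a function awaiting A gets B
ordered ✗ (the type mismatch rejects it)
linear ✗ (not simply typable)
affine ✗ (fails simple typing)
relevant ✗ (a type mismatch blocks all five)
unrestricted ✗ (the type mismatch rejects it)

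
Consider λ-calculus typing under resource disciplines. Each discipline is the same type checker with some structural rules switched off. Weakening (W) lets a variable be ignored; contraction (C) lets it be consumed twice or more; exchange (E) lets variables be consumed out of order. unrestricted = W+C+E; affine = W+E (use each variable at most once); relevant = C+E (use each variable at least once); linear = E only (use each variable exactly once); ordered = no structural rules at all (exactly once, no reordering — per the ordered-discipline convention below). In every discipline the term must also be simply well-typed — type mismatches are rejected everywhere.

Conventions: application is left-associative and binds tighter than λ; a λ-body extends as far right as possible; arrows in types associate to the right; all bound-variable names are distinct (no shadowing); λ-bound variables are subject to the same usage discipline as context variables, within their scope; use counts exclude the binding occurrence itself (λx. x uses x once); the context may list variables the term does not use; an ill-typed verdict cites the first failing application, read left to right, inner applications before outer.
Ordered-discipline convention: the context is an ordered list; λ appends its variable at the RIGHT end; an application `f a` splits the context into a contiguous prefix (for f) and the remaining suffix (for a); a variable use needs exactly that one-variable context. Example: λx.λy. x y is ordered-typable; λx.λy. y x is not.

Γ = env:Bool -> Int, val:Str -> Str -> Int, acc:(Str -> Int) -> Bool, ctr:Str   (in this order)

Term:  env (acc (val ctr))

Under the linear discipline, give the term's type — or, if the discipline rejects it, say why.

term : Int
variable uses: env=1; val=1; acc=1; ctr=1
uses in reading order: env, acc, val, ctr
typing: the term checks, with type Int
all disciplines: ordered ✗ | linear ✓ | affine ✓ | relevant ✓ | unrestricted ✓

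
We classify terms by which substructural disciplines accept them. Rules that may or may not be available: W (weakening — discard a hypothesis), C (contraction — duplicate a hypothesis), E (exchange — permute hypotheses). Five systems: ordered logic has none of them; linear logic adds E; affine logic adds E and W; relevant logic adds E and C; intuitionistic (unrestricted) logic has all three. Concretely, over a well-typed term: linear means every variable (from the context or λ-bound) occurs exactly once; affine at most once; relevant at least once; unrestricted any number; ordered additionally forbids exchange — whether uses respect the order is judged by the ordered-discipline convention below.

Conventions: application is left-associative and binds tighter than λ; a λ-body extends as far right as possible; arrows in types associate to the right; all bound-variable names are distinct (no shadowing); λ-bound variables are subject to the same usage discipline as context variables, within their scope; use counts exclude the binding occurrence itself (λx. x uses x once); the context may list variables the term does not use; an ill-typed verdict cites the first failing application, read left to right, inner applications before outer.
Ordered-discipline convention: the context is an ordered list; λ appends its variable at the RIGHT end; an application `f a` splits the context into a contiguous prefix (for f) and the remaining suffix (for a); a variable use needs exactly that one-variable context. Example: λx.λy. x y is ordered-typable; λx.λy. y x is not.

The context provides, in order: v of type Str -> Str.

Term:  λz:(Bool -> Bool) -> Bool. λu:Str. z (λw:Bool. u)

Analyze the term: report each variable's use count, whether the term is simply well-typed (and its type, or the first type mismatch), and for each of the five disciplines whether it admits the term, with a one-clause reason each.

use counts: v: 0×, z (bound): 1×, u (bound): 1×, w (bound): 0×
use order (left to right): z, u
typing: ill-typed: an argument Bool -> Str mismatches the expected Bool -> Bool
ordered ✗ (fails simple typing)
linear ✗ (a type mismatch blocks all five)
affine ✗ (the type mismatch rejects it)
relevant ✗ (not simply typable)
unrestricted ✗ (fails simple typing)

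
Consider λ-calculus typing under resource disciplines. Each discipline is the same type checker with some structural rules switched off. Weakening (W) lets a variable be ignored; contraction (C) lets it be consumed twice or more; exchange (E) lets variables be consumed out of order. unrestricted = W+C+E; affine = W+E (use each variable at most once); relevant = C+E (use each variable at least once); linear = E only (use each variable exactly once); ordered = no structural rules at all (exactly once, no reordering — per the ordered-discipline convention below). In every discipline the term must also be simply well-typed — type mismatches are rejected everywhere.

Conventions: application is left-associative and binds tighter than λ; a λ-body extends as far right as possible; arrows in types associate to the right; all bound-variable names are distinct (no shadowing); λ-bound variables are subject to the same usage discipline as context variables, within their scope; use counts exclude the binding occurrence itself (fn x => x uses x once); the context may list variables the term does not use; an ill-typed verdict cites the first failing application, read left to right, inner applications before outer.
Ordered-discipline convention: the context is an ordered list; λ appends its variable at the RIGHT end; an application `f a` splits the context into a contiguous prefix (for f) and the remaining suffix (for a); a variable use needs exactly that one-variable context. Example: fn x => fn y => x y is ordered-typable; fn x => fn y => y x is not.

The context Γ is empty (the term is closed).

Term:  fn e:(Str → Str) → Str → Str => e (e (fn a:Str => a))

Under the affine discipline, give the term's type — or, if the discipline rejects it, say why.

not well-typed under affine — needs contraction — e ×2
variable uses: e [bound]: 2; a [bound]: 1
uses in reading order: e, e, a
typing: well-typed — term : ((Str → Str) → Str → Str) → Str → Str
across the five disciplines: ordered ✗ · linear ✗ · affine ✗ · relevant ✓ · unrestricted ✓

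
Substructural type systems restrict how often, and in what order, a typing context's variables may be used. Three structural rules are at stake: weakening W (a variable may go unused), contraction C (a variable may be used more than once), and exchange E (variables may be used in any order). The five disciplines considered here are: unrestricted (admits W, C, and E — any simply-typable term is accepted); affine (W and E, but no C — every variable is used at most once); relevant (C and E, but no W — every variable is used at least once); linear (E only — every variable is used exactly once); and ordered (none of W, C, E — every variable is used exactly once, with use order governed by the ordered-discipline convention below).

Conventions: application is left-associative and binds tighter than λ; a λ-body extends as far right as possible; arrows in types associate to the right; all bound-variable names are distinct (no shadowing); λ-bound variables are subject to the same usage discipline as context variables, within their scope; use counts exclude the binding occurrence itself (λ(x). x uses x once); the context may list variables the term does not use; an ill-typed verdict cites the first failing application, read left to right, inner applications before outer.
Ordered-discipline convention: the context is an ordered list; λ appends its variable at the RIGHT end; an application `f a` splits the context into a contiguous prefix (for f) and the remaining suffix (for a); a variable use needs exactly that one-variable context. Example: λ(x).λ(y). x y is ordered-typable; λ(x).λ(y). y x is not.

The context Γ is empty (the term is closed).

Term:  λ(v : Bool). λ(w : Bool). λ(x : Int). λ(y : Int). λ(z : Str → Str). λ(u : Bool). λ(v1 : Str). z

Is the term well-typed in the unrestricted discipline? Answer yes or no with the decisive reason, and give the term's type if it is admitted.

yes — type-checks (Bool → Bool → Int → Int → (Str → Str) → Bool → Str → Str → Str) and nothing is barred; term : Bool → Bool → Int → Int → (Str → Str) → Bool → Str → Str → Str
usage: v (bound): 0; w (bound): 0; x (bound): 0; y (bound): 0; z (bound): 1; u (bound): 0; v1 (bound): 0
use order (left to right): z
typing: well-typed — term : Bool → Bool → Int → Int → (Str → Str) → Bool → Str → Str → Str
per-discipline verdicts: ordered ✗ | linear ✗ | affine ✓ | relevant ✗ | unrestricted ✓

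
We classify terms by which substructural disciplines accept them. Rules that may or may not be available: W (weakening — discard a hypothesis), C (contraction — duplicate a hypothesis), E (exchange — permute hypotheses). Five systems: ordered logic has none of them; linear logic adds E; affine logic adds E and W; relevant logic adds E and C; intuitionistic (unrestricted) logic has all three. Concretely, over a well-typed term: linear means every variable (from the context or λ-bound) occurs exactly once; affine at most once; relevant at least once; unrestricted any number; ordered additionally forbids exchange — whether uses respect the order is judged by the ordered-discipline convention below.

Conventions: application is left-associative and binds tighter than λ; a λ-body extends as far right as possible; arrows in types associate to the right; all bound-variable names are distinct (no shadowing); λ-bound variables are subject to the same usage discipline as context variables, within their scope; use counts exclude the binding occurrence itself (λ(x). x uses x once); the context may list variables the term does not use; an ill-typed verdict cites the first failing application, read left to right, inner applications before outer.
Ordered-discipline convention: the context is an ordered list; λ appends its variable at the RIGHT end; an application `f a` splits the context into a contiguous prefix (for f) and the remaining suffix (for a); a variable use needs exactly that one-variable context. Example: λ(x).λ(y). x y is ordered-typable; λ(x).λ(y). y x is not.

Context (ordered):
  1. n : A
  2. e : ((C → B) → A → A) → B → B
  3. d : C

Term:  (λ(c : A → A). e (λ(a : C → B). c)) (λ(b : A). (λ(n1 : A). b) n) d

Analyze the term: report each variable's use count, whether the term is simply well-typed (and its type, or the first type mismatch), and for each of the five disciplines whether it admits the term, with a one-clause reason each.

usage: n=1, e=1, d=1, c (bound)=1, a (bound)=0, b (bound)=1, n1 (bound)=0
uses in reading order: e, c, b, n, d
typing: ill-typed: a function awaiting B gets C
ordered: ✗ — the type mismatch rejects it
linear: ✗ — not simply typable
affine: ✗ — fails simple typing
relevant: ✗ — a type mismatch blocks all five
unrestricted: ✗ — the type mismatch rejects it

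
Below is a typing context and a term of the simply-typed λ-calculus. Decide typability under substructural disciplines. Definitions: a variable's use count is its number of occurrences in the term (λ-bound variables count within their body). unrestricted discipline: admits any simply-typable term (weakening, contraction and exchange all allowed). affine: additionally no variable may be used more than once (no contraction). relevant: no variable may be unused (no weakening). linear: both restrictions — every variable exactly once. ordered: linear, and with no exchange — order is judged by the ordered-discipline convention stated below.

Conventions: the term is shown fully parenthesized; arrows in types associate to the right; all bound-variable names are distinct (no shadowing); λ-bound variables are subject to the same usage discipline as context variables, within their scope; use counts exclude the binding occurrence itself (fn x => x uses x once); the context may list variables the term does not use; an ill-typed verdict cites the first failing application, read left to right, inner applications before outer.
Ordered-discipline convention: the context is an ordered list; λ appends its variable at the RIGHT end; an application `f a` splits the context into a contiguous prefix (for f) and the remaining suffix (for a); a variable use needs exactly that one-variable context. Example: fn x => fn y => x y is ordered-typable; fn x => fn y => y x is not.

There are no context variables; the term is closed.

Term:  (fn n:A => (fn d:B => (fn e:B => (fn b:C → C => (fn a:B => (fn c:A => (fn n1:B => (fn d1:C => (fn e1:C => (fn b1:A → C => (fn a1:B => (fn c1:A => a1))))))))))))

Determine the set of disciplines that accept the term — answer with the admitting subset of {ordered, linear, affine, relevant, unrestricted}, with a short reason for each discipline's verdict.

admitted by: affine, unrestricted
use counts: n [bound]: 0; d [bound]: 0; e [bound]: 0; b [bound]: 0; a [bound]: 0; c [bound]: 0; n1 [bound]: 0; d1 [bound]: 0; e1 [bound]: 0; b1 [bound]: 0; a1 [bound]: 1; c1 [bound]: 0
use order (left to right): a1
typing: well-typed at A → B → B → (C → C) → B → A → B → C → C → (A → C) → B → A → B
ordered: ✗ — n, d, e, b, a, c, n1, d1, e1, b1, c1 left unused
linear: ✗ — n, d, e, b, a, c, n1, d1, e1, b1, c1 left unused
affine: ✓ — none of n, d, e, b, a, c, n1, d1, e1, b1, a1, c1 used more than once
relevant: ✗ — n, d, e, b, a, c, n1, d1, e1, b1, c1 left unused
unrestricted: ✓ — simply typable at A → B → B → (C → C) → B → A → B → C → C → (A → C) → B → A → B; W, C, E all held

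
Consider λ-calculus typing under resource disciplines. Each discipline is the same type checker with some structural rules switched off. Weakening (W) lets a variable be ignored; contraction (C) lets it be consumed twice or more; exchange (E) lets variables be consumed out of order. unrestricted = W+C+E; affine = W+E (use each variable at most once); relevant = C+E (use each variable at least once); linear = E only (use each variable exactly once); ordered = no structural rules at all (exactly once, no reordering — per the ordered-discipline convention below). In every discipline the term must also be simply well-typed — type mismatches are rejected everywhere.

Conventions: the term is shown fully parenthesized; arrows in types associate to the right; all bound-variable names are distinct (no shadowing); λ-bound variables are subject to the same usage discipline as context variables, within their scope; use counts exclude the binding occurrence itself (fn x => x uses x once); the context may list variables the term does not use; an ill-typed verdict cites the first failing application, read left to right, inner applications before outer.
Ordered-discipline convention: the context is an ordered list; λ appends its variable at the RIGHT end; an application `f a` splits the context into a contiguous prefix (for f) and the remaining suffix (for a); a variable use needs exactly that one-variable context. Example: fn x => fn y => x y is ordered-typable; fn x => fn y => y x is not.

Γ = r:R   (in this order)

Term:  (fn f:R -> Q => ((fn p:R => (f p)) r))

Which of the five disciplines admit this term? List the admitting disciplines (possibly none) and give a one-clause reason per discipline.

admitted in: linear, affine, relevant, unrestricted
usage: r: 1×, f [bound]: 1×, p [bound]: 1×
use order (left to right): f, p, r
typing: ✓ — (R -> Q) -> Q
ordered: ✗, needs exchange: uses follow f, p, r
linear: ✓, exactly-once usage across r, f, p
affine: ✓, none of r, f, p used more than once
relevant: ✓, r, f, p: all used, weakening unneeded
unrestricted: ✓, typability at (R -> Q) -> Q is all that's needed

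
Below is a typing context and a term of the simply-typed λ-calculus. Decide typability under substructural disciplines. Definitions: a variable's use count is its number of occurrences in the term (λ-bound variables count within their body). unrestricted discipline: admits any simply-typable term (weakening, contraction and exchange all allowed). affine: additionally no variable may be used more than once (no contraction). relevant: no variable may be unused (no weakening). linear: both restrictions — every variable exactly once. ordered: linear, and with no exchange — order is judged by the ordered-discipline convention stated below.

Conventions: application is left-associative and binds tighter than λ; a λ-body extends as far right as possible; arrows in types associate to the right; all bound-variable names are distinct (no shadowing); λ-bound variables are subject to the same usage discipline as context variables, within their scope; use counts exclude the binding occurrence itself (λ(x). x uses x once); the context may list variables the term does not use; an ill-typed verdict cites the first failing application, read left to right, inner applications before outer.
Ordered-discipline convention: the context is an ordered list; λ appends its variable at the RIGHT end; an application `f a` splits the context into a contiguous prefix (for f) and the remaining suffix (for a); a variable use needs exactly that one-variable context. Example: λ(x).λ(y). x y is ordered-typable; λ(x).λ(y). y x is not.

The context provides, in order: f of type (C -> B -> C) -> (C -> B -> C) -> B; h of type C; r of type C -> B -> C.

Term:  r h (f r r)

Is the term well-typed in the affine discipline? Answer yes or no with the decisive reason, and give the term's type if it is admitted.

no — r ×3 used more than once (contraction)
variable uses: f: 1×; h: 1×; r: 3×
uses in reading order: r, h, f, r, r
typing: well-typed at C
summary: ordered ✗ | linear ✗ | affine ✗ | relevant ✓ | unrestricted ✓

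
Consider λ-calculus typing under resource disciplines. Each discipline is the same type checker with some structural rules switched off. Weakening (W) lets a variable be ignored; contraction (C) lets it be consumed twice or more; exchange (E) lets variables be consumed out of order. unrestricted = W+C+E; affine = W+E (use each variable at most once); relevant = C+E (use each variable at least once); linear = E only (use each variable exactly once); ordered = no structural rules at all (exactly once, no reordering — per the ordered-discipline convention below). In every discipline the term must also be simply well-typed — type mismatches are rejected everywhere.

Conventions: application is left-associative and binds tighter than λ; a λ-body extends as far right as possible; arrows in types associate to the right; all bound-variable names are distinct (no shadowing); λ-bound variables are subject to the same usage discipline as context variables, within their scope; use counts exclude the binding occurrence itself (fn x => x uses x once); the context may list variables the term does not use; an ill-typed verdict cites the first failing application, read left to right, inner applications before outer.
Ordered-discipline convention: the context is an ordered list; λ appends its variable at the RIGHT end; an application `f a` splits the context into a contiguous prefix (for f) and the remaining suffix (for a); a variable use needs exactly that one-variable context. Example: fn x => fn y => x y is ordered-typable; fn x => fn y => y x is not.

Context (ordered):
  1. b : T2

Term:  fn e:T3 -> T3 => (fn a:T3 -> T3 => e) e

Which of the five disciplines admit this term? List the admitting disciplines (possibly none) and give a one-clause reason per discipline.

admitted in: unrestricted
use counts: b: 0×, e (λ-bound): 2×, a (λ-bound): 0×
uses in reading order: e, e
typing: well-typed — term : (T3 -> T3) -> T3 -> T3
ordered: ✗, needs contraction — e ×2; b, a left unused
linear: ✗, needs contraction — e ×2; b, a left unused
affine: ✗, needs contraction — e ×2
relevant: ✗, b, a left unused
unrestricted: ✓, type-checks ((T3 -> T3) -> T3 -> T3) and nothing is barred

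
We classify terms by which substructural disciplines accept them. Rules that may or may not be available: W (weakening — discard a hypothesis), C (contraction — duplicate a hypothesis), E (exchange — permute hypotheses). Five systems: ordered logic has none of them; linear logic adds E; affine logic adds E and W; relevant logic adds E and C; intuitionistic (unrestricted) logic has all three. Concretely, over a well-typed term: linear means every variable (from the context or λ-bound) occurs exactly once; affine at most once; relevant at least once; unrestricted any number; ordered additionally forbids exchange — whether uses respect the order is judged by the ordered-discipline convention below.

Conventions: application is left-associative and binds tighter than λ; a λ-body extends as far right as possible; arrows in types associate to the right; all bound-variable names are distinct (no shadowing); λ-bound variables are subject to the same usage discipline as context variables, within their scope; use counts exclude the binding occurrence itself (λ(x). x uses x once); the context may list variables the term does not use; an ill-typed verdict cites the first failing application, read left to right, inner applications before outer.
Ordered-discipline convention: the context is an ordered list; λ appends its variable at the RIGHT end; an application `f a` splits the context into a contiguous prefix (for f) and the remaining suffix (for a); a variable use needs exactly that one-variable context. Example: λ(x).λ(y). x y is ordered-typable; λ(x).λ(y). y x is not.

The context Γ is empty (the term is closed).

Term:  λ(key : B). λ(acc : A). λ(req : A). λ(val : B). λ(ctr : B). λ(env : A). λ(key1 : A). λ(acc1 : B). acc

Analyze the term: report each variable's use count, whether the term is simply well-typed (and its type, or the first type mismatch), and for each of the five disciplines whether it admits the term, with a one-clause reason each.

counts: key (bound): 0×, acc (bound): 1×, req (bound): 0×, val (bound): 0×, ctr (bound): 0×, env (bound): 0×, key1 (bound): 0×, acc1 (bound): 0×
order of uses: acc
typing: well-typed — term : B → A → A → B → B → A → A → B → A
ordered ✗ (key, req, val, ctr, env, key1, acc1 left unused)
linear ✗ (key, req, val, ctr, env, key1, acc1 left unused)
affine ✓ (none of key, acc, req, val, ctr, env, key1, acc1 used more than once)
relevant ✗ (key, req, val, ctr, env, key1, acc1 left unused)
unrestricted ✓ (well-typed at B → A → A → B → B → A → A → B → A; no restrictions here)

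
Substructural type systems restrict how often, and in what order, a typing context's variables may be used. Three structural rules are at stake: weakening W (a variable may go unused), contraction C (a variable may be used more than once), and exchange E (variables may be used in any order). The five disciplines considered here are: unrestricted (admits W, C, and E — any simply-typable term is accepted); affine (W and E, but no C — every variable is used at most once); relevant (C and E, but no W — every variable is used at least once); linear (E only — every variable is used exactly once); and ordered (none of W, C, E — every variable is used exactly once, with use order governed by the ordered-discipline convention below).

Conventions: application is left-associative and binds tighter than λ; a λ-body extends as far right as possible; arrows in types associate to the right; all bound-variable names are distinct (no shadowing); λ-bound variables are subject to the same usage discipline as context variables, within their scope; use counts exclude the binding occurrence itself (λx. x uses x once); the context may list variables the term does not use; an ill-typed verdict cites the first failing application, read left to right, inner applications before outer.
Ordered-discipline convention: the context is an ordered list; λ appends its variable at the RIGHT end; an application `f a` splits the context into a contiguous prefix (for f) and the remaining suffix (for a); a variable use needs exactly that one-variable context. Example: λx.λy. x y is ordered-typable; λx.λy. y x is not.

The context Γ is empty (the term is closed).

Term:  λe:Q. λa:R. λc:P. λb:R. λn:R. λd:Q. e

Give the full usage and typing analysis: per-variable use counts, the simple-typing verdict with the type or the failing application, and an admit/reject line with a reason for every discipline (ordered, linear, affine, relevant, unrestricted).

usage: e (λ-bound): 1×, a (λ-bound): 0×, c (λ-bound): 0×, b (λ-bound): 0×, n (λ-bound): 0×, d (λ-bound): 0×
order of uses: e
typing: well-typed — term : Q → R → P → R → R → Q → Q
ordered ✗ (a, c, b, n, d left unused)
linear ✗ (a, c, b, n, d left unused)
affine ✓ (at most one use each (e, a, c, b, n, d))
relevant ✗ (a, c, b, n, d left unused)
unrestricted ✓ (simply typable at Q → R → P → R → R → Q → Q; W, C, E all held)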